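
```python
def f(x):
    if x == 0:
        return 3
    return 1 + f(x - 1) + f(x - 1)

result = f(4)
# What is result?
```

f(x) = 1 + 2·f(x-1), f(0)=3. Closed form: (3+1)·2^4 - 1 = 63.

Answer: 63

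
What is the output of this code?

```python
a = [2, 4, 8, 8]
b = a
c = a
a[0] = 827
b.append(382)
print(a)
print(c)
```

Key concept: multiple aliases.
Step by step:
`a = [2, 4, 8, 8]` → a = [2, 4, 8, 8]
`b = a` → b = [2, 4, 8, 8] (same object as a)
`c = a` → c = [2, 4, 8, 8] (same object as a, b)
`a[0] = 827` → a = [827, 4, 8, 8] (same object as b, c); b = [827, 4, 8, 8] (same object as a, c); c = [827, 4, 8, 8] (same object as a, b)
`b.append(382)` → a = [827, 4, 8, 8, 382] (same object as b, c); b = [827, 4, 8, 8, 382] (same object as a, c); c = [827, 4, 8, 8, 382] (same object as a, b)
`print(a)` → prints [827, 4, 8, 8, 382]
`print(c)` → prints [827, 4, 8, 8, 382]

Answer:
[827, 4, 8, 8, 382]
[827, 4, 8, 8, 382]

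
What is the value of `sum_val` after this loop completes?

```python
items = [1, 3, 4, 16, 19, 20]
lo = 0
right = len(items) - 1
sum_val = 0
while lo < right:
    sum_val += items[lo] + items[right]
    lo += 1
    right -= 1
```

Sum of pairs from ends
`sum_val` takes the values: 0 → 21 → 43 → 63

Answer: 63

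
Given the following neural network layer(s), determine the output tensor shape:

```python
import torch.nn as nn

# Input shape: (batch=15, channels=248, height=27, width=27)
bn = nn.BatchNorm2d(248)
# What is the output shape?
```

Input: (15, 248, 27, 27) -> Output: (15, 248, 27, 27)

Answer: (15, 248, 27, 27)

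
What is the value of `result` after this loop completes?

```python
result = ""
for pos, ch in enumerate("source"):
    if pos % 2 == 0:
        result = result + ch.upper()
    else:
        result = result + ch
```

Uppercase even positions in 'source'
`result` takes the values: "" → "S" → "So" → "SoU" → "SoUr" → "SoUrC" → "SoUrCe"

Answer: "SoUrCe"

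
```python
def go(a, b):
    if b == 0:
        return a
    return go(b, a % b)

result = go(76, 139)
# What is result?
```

go(76, 139) -> go(139, 76) -> go(76, 63) -> go(63, 13) -> go(13, 11) -> go(11, 2) -> go(2, 1) -> go(1, 0) -> 1

Answer: 1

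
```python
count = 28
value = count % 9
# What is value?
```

Trace:
`count = 28` → count = 28
`value = count % 9` → value = 1
So value = 1

Answer: 1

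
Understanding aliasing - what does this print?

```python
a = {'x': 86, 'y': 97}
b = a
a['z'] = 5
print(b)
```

Key concept: dict aliasing.
Step by step:
`a = {'x': 86, 'y': 97}` → a = {'x': 86, 'y': 97}
`b = a` → b = {'x': 86, 'y': 97} (same object as a)
`a['z'] = 5` → a = {'x': 86, 'y': 97, 'z': 5} (same object as b); b = {'x': 86, 'y': 97, 'z': 5} (same object as a)
`print(b)` → prints {'x': 86, 'y': 97, 'z': 5}

Answer: {'x': 86, 'y': 97, 'z': 5}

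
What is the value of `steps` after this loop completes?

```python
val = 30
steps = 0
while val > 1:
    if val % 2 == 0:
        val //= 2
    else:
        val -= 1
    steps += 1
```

Steps to reduce 30 to 1
`steps` takes the values: 0 → 1 → 2 → 3 → 4 → 5 → 6 → 7

Answer: 7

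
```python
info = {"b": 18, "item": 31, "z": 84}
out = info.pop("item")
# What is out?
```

Trace:
`info = {"b": 18, "item": 31, "z": 84}` → info = {'b': 18, 'item': 31, 'z': 84}
`out = info.pop("item")` → info = {'b': 18, 'z': 84}; out = 31
So out = 31

Answer: 31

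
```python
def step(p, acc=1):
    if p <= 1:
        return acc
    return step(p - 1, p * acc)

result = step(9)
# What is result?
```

Accumulator trace (n, acc): (9, 1) -> (8, 9) -> (7, 72) -> (6, 504) -> (5, 3024) -> (4, 15120) -> (3, 60480) -> (2, 181440) -> (1, 362880) -> return 362880

Answer: 362880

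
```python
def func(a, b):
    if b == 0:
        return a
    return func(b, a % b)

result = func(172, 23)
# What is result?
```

func(172, 23) -> func(23, 11) -> func(11, 1) -> func(1, 0) -> 1

Answer: 1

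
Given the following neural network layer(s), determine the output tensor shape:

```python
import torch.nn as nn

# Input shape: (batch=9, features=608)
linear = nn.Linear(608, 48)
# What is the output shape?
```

Input: (9, 608) -> Output: (9, 48)

Answer: (9, 48)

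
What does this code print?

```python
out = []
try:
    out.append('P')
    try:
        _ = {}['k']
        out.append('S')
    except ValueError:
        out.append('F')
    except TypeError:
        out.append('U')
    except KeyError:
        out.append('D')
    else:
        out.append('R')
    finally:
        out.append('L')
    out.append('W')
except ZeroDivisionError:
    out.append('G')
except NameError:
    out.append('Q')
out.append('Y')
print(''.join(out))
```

Execution trace: 'P' (try body) → 'D' (inner except KeyError) → 'L' (inner finally) → 'W' (try body, no exception) → 'Y' (after the try/except). Output: PDLWY

Answer: PDLWY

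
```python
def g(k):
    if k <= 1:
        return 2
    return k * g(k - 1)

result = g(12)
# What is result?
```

g(12) = 12 * 11 * 10 * 9 * 8 * 7 * 6 * 5 * 4 * 3 * 2 * 2 = 958003200

Answer: 958003200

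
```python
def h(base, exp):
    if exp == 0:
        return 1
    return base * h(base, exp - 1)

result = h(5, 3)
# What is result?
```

h(5, 3) = 5 * 5 * 5 = 125

Answer: 125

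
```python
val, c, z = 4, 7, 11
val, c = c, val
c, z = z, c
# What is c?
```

Trace:
`val, c, z = 4, 7, 11` → val = 4; c = 7; z = 11
`val, c = c, val` → val = 7; c = 4
`c, z = z, c` → c = 11; z = 4
So c = 11

Answer: 11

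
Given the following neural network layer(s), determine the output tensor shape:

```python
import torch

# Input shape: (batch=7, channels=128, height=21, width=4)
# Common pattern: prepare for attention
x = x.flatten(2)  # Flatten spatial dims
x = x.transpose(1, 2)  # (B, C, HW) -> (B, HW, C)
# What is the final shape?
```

Input: (7, 128, 21, 4) -> after flatten(2): (7, 128, 84) -> Output: (7, 84, 128)

Answer: (7, 84, 128)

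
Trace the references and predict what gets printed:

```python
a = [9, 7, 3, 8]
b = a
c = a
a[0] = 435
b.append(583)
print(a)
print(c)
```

Key concept: multiple aliases.
Step by step:
`a = [9, 7, 3, 8]` → a = [9, 7, 3, 8]
`b = a` → b = [9, 7, 3, 8] (same object as a)
`c = a` → c = [9, 7, 3, 8] (same object as a, b)
`a[0] = 435` → a = [435, 7, 3, 8] (same object as b, c); b = [435, 7, 3, 8] (same object as a, c); c = [435, 7, 3, 8] (same object as a, b)
`b.append(583)` → a = [435, 7, 3, 8, 583] (same object as b, c); b = [435, 7, 3, 8, 583] (same object as a, c); c = [435, 7, 3, 8, 583] (same object as a, b)
`print(a)` → prints [435, 7, 3, 8, 583]
`print(c)` → prints [435, 7, 3, 8, 583]

Answer:
[435, 7, 3, 8, 583]
[435, 7, 3, 8, 583]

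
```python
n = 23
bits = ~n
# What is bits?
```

Trace:
`n = 23` → n = 23
`bits = ~n` → bits = -24
So bits = -24

Answer: -24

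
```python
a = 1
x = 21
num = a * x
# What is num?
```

Trace:
`a = 1` → a = 1
`x = 21` → x = 21
`num = a * x` → num = 21
So num = 21

Answer: 21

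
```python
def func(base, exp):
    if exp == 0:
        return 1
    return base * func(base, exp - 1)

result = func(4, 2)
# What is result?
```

func(4, 2) = 4 * 4 = 16

Answer: 16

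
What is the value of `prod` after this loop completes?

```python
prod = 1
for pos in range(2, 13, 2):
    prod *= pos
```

Product of even numbers 2 to 12
`prod` takes the values: 1 → 2 → 8 → 48 → 384 → 3840 → 46080

Answer: 46080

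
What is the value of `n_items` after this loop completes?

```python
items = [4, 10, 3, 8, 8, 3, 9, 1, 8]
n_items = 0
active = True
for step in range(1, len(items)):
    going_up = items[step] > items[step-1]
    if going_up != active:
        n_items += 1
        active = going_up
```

Count direction changes in [4, 10, 3, 8, 8, 3, 9, 1, 8]
`n_items` takes the values: 0 → 1 → 2 → 3 → 4 → 5 → 6

Answer: 6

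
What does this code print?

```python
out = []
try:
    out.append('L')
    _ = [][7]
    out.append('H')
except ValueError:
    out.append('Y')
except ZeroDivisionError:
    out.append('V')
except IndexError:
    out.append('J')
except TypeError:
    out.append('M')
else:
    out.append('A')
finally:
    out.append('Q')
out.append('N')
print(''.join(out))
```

Execution trace: 'L' (try body) → 'J' (except IndexError) → 'Q' (finally) → 'N' (after the try/except). Output: LJQN

Answer: LJQN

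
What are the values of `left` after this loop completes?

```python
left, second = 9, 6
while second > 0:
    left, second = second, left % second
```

GCD of 9 and 6
`left` takes the values: 9 → 6 → 3

Answer: 3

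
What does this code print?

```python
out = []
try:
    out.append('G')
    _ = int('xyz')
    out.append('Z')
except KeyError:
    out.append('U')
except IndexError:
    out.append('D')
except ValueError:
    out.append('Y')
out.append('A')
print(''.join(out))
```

Execution trace: 'G' (try body) → 'Y' (except ValueError) → 'A' (after the try/except). Output: GYA

Answer: GYA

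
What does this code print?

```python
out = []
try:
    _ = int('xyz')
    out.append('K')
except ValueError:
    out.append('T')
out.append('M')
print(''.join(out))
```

Execution trace: 'T' (except ValueError) → 'M' (after the try/except). Output: TM

Answer: TM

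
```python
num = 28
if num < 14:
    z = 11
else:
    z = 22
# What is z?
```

Trace:
`num = 28` → num = 28
`if num < 14: ...` → num < 14 is False, take else branch → z = 22
So z = 22

Answer: 22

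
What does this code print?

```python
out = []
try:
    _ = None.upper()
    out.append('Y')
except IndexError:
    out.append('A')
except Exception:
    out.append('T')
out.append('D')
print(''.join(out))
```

Execution trace: 'T' (except Exception) → 'D' (after the try/except). Output: TD

Answer: TD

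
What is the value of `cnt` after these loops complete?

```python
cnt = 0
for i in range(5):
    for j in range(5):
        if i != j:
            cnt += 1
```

5² - 5 (exclude diagonal)
`cnt` takes the values: 0 → 1 → 2 → 3 → 4 → 5 → 6 → 7 → 8 → 9 → 10 → 11 → 12 → 13 → 14 → 15 → 16 → 17 → 18 → 19 → 20

Answer: 20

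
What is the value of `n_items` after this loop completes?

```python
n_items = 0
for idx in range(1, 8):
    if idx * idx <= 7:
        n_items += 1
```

Count numbers where idx² ≤ 7
`n_items` takes the values: 0 → 1 → 2

Answer: 2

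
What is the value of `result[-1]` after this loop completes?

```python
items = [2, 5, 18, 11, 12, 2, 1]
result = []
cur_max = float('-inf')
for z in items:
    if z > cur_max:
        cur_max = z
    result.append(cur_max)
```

Running max ends at 18
`result` takes the values: [] → [2] → [2, 5] → [2, 5, 18] → [2, 5, 18, 18] → [2, 5, 18, 18, 18] → [2, 5, 18, 18, 18, 18] → [2, 5, 18, 18, 18, 18, 18]
So `result[-1]` = 18

Answer: 18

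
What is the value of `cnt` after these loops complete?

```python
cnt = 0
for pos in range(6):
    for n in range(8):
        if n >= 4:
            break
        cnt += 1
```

Inner breaks at 4, outer runs 6 times
`cnt` takes the values: 0 → 1 → 2 → 3 → 4 → 5 → 6 → 7 → 8 → 9 → 10 → 11 → 12 → 13 → 14 → 15 → 16 → 17 → 18 → 19 → 20 → 21 → 22 → 23 → 24

Answer: 24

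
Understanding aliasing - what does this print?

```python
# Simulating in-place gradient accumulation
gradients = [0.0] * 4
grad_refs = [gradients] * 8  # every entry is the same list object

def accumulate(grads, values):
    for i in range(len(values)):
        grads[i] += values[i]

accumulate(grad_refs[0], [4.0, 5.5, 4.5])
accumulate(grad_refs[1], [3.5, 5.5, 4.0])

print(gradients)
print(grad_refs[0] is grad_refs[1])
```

Key concept: gradient accumulation aliasing.
Step by step:
`gradients = [0.0] * 4` → gradients = [0.0, 0.0, 0.0, 0.0]
`grad_refs = [gradients] * 8` → grad_refs = [[0.0, 0.0, 0.0, 0.0], [0.0, 0.0, 0.0, 0.0], [0.0, 0.0, 0.0, 0.0], [0.0, 0.0, 0.0, 0.0], [0.0, 0.0, 0.0, 0.0], [0.0, 0.0, 0.0, 0.0], [0.0, 0.0, 0.0, 0.0], [0.0, 0.0, 0.0, 0.0]]
`accumulate(grad_refs[0], [4.0, 5.5, 4.5])` → gradients = [4.0, 5.5, 4.5, 0.0]; grad_refs = [[4.0, 5.5, 4.5, 0.0], [4.0, 5.5, 4.5, 0.0], [4.0, 5.5, 4.5, 0.0], [4.0, 5.5, 4.5, 0.0], [4.0, 5.5, 4.5, 0.0], [4.0, 5.5, 4.5, 0.0], [4.0, 5.5, 4.5, 0.0], [4.0, 5.5, 4.5, 0.0]]
`accumulate(grad_refs[1], [3.5, 5.5, 4.0])` → gradients = [7.5, 11.0, 8.5, 0.0]; grad_refs = [[7.5, 11.0, 8.5, 0.0], [7.5, 11.0, 8.5, 0.0], [7.5, 11.0, 8.5, 0.0], [7.5, 11.0, 8.5, 0.0], [7.5, 11.0, 8.5, 0.0], [7.5, 11.0, 8.5, 0.0], [7.5, 11.0, 8.5, 0.0], [7.5, 11.0, 8.5, 0.0]]
`print(gradients)` → prints [7.5, 11.0, 8.5, 0.0]
`print(grad_refs[0] is grad_refs[1])` → prints True

Answer:
[7.5, 11.0, 8.5, 0.0]
True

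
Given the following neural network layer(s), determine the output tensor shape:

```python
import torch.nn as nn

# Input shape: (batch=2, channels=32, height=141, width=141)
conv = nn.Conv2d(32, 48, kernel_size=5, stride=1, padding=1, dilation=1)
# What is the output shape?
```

Input: (2, 32, 141, 141) -> Output: (2, 48, 139, 139)

Answer: (2, 48, 139, 139)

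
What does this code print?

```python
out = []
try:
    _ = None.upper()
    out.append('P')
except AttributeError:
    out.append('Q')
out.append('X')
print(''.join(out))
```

Execution trace: 'Q' (except AttributeError) → 'X' (after the try/except). Output: QX

Answer: QX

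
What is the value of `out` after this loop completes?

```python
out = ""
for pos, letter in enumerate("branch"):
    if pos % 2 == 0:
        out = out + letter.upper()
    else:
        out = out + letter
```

Uppercase even positions in 'branch'
`out` takes the values: "" → "B" → "Br" → "BrA" → "BrAn" → "BrAnC" → "BrAnCh"

Answer: "BrAnCh"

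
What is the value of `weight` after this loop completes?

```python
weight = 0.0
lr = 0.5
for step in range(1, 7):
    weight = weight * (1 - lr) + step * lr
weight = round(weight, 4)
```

Moving average with lr=0.5
`weight` takes the values: 0.0 → 0.5 → 1.25 → 2.125 → 3.0625 → 4.03125 → 5.015625 → 5.0156

Answer: 5.0156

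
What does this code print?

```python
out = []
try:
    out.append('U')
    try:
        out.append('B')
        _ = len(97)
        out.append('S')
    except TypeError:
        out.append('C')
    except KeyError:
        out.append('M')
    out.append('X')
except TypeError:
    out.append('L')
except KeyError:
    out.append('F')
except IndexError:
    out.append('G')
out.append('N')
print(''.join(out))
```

Execution trace: 'U' (try body) → 'B' (inner try body) → 'C' (inner except TypeError) → 'X' (try body, no exception) → 'N' (after the try/except). Output: UBCXN

Answer: UBCXN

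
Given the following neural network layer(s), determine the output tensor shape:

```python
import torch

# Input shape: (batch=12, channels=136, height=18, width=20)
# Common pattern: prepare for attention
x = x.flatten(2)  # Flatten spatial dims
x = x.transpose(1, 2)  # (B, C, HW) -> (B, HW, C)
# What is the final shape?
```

Input: (12, 136, 18, 20) -> after flatten(2): (12, 136, 360) -> Output: (12, 360, 136)

Answer: (12, 360, 136)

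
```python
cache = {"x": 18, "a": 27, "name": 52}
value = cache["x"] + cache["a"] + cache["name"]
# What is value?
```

Trace:
`cache = {"x": 18, "a": 27, "name": 52}` → cache = {'x': 18, 'a': 27, 'name': 52}
`value = cache["x"] + cache["a"] + cache["name"]` → value = 97
So value = 97

Answer: 97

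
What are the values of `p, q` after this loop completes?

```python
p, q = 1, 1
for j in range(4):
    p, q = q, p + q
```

Fibonacci: after 4 iterations
`p, q` takes the values: (1, 1) → (1, 2) → (2, 3) → (3, 5) → (5, 8)

Answer: 5, 8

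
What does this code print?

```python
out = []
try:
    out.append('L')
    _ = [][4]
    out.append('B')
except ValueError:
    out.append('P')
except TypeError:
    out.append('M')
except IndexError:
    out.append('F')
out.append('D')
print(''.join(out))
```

Execution trace: 'L' (try body) → 'F' (except IndexError) → 'D' (after the try/except). Output: LFD

Answer: LFD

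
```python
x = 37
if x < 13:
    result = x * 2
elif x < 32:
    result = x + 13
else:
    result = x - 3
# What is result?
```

Trace:
`x = 37` → x = 37
`if x < 13: ...` → x < 13 is False, x < 32 is False, take else branch → result = 34
So result = 34

Answer: 34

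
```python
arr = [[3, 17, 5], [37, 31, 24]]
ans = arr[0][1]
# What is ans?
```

Trace:
`arr = [[3, 17, 5], [37, 31, 24]]` → arr = [[3, 17, 5], [37, 31, 24]]
`ans = arr[0][1]` → ans = 17
So ans = 17

Answer: 17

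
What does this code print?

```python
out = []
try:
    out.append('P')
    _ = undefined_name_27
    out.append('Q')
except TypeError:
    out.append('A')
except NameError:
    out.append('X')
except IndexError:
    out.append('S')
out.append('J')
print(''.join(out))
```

Execution trace: 'P' (try body) → 'X' (except NameError) → 'J' (after the try/except). Output: PXJ

Answer: PXJ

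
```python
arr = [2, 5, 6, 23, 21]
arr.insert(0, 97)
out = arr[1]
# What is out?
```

Trace:
`arr = [2, 5, 6, 23, 21]` → arr = [2, 5, 6, 23, 21]
`arr.insert(0, 97)` → arr = [97, 2, 5, 6, 23, 21]
`out = arr[1]` → out = 2
So out = 2

Answer: 2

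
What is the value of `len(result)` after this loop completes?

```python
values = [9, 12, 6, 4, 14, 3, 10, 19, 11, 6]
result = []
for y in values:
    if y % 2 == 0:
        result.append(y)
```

Count even numbers in [9, 12, 6, 4, 14, 3, 10, 19, 11, 6]
`result` takes the values: [] → [12] → [12, 6] → [12, 6, 4] → [12, 6, 4, 14] → [12, 6, 4, 14, 10] → [12, 6, 4, 14, 10, 6]
So `len(result)` = 6

Answer: 6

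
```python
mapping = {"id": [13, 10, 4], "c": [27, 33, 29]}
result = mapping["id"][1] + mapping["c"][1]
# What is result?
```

Trace:
`mapping = {"id": [13, 10, 4], "c": [27, 33, 29]}` → mapping = {'id': [13, 10, 4], 'c': [27, 33, 29]}
`result = mapping["id"][1] + mapping["c"][1]` → result = 43
So result = 43

Answer: 43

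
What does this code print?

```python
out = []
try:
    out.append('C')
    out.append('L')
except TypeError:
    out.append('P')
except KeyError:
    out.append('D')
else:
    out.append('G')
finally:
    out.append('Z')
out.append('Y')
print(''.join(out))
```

Execution trace: 'C' (try body) → 'L' (try body, no exception) → 'G' (else) → 'Z' (finally) → 'Y' (after the try/except). Output: CLGZY

Answer: CLGZY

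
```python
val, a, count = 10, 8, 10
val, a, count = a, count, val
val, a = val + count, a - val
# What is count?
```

Trace:
`val, a, count = 10, 8, 10` → val = 10; a = 8; count = 10
`val, a, count = a, count, val` → val = 8; a = 10; count = 10
`val, a = val + count, a - val` → val = 18; a = 2
So count = 10

Answer: 10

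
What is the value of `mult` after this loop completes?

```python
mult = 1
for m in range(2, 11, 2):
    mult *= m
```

Product of even numbers 2 to 10
`mult` takes the values: 1 → 2 → 8 → 48 → 384 → 3840

Answer: 3840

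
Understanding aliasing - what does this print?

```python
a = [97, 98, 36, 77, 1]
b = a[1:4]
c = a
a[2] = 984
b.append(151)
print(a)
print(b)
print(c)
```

Key concept: slice vs alias.
Step by step:
`a = [97, 98, 36, 77, 1]` → a = [97, 98, 36, 77, 1]
`b = a[1:4]` → b = [98, 36, 77]
`c = a` → c = [97, 98, 36, 77, 1] (same object as a)
`a[2] = 984` → a = [97, 98, 984, 77, 1] (same object as c); c = [97, 98, 984, 77, 1] (same object as a)
`b.append(151)` → b = [98, 36, 77, 151]
`print(a)` → prints [97, 98, 984, 77, 1]
`print(b)` → prints [98, 36, 77, 151]
`print(c)` → prints [97, 98, 984, 77, 1]

Answer:
[97, 98, 984, 77, 1]
[98, 36, 77, 151]
[97, 98, 984, 77, 1]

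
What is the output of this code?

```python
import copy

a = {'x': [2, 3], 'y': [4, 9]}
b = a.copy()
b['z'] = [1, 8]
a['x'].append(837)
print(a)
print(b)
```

Key concept: shallow copy of dict with mutable values.
Step by step:
`a = {'x': [2, 3], 'y': [4, 9]}` → a = {'x': [2, 3], 'y': [4, 9]}
`b = a.copy()` → b = {'x': [2, 3], 'y': [4, 9]}
`b['z'] = [1, 8]` → b = {'x': [2, 3], 'y': [4, 9], 'z': [1, 8]}
`a['x'].append(837)` → a = {'x': [2, 3, 837], 'y': [4, 9]}; b = {'x': [2, 3, 837], 'y': [4, 9], 'z': [1, 8]}
`print(a)` → prints {'x': [2, 3, 837], 'y': [4, 9]}
`print(b)` → prints {'x': [2, 3, 837], 'y': [4, 9], 'z': [1, 8]}

Answer:
{'x': [2, 3, 837], 'y': [4, 9]}
{'x': [2, 3, 837], 'y': [4, 9], 'z': [1, 8]}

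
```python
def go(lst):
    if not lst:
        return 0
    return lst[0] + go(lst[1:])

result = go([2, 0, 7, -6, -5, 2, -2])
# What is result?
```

2 + 0 + 7 + (-6) + (-5) + 2 + (-2) + 0 = -2

Answer: -2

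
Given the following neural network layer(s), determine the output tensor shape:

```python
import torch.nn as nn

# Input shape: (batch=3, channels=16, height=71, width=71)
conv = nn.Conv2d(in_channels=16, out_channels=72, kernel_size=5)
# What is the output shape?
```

Input: (3, 16, 71, 71) -> Output: (3, 72, 67, 67)

Answer: (3, 72, 67, 67)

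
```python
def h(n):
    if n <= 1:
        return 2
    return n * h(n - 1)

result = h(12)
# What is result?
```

h(12) = 12 * 11 * 10 * 9 * 8 * 7 * 6 * 5 * 4 * 3 * 2 * 2 = 958003200

Answer: 958003200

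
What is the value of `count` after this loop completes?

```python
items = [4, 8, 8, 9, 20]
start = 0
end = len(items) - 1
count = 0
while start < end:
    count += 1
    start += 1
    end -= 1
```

Iterations until pointers meet (list length 5)
`count` takes the values: 0 → 1 → 2

Answer: 2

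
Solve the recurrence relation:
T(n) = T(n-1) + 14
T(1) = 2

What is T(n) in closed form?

Unrolling: T(n) = T(1) + 14·(n-1) = 2 + 14(n-1) = 14n - 12.

Answer: T(n) = 14n - 12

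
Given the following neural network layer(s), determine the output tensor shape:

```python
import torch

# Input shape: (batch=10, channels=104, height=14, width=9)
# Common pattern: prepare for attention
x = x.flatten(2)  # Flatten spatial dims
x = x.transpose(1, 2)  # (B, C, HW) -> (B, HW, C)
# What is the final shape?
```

Input: (10, 104, 14, 9) -> after flatten(2): (10, 104, 126) -> Output: (10, 126, 104)

Answer: (10, 126, 104)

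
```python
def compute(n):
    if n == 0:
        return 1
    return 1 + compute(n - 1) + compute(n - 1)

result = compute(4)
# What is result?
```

compute(n) = 1 + 2·compute(n-1), compute(0)=1. Closed form: (1+1)·2^4 - 1 = 31.

Answer: 31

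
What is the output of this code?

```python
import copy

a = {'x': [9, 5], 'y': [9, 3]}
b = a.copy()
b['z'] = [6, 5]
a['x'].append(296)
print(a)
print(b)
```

Key concept: shallow copy of dict with mutable values.
Step by step:
`a = {'x': [9, 5], 'y': [9, 3]}` → a = {'x': [9, 5], 'y': [9, 3]}
`b = a.copy()` → b = {'x': [9, 5], 'y': [9, 3]}
`b['z'] = [6, 5]` → b = {'x': [9, 5], 'y': [9, 3], 'z': [6, 5]}
`a['x'].append(296)` → a = {'x': [9, 5, 296], 'y': [9, 3]}; b = {'x': [9, 5, 296], 'y': [9, 3], 'z': [6, 5]}
`print(a)` → prints {'x': [9, 5, 296], 'y': [9, 3]}
`print(b)` → prints {'x': [9, 5, 296], 'y': [9, 3], 'z': [6, 5]}

Answer:
{'x': [9, 5, 296], 'y': [9, 3]}
{'x': [9, 5, 296], 'y': [9, 3], 'z': [6, 5]}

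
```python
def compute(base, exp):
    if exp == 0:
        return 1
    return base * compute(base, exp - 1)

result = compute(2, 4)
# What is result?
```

compute(2, 4) = 2 * 2 * 2 * 2 = 16

Answer: 16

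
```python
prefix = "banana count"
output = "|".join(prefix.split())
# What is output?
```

Trace:
`prefix = "banana count"` → prefix = 'banana count'
`output = "|".join(prefix.split())` → output = 'banana|count'
So output = 'banana|count'

Answer: 'banana|count'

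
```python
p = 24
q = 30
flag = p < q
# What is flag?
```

Trace:
`p = 24` → p = 24
`q = 30` → q = 30
`flag = p < q` → flag = True
So flag = True

Answer: True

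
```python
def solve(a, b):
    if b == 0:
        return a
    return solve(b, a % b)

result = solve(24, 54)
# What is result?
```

solve(24, 54) -> solve(54, 24) -> solve(24, 6) -> solve(6, 0) -> 6

Answer: 6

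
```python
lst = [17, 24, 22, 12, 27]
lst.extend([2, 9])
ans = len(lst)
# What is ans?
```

Trace:
`lst = [17, 24, 22, 12, 27]` → lst = [17, 24, 22, 12, 27]
`lst.extend([2, 9])` → lst = [17, 24, 22, 12, 27, 2, 9]
`ans = len(lst)` → ans = 7
So ans = 7

Answer: 7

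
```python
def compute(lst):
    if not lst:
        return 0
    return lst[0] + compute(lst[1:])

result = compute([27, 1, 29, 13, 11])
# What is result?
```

27 + 1 + 29 + 13 + 11 + 0 = 81

Answer: 81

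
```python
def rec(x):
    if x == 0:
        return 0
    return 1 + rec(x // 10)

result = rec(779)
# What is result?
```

Count of digits of 779: 3

Answer: 3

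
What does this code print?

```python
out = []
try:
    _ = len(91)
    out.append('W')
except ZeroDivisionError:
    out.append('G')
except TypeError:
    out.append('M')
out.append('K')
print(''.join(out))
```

Execution trace: 'M' (except TypeError) → 'K' (after the try/except). Output: MK

Answer: MK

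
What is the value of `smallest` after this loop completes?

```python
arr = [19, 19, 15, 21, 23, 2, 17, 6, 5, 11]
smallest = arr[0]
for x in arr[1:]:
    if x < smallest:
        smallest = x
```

Minimum of [19, 19, 15, 21, 23, 2, 17, 6, 5, 11]
`smallest` takes the values: 19 → 15 → 2

Answer: 2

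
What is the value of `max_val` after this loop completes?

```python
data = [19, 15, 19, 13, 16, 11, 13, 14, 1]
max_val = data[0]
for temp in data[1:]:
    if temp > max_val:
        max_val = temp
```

Maximum of [19, 15, 19, 13, 16, 11, 13, 14, 1]
`max_val` takes the values: 19

Answer: 19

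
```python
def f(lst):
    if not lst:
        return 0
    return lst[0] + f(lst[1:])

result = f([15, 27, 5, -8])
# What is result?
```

15 + 27 + 5 + (-8) + 0 = 39

Answer: 39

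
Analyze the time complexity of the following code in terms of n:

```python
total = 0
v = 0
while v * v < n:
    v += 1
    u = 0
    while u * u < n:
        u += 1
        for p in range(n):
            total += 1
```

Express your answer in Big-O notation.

Each loop level contributes: √n × √n × n. Multiplying the contributions gives O(n^2).

Answer: O(n^2)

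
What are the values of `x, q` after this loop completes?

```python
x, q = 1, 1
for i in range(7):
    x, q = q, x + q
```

Fibonacci: after 7 iterations
`x, q` takes the values: (1, 1) → (1, 2) → (2, 3) → (3, 5) → (5, 8) → (8, 13) → (13, 21) → (21, 34)

Answer: 21, 34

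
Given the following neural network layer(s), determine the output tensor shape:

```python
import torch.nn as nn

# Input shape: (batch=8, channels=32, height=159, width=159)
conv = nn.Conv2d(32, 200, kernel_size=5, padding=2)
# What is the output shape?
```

Input: (8, 32, 159, 159) -> Output: (8, 200, 159, 159)

Answer: (8, 200, 159, 159)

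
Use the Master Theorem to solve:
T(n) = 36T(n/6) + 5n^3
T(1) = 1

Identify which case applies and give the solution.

a=36, b=6, f(n)=5n^3. log_6(36) = 2. Since c=3 > 2 and the regularity condition holds (36(n/6)^3 = (36/6^3)n^3 with 36/6^3 < 1), Case 3 applies: T(n) = Θ(f(n)) = O(n^3).

Answer: O(n^3) - Case 3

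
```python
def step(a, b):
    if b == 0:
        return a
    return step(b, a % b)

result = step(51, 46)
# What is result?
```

step(51, 46) -> step(46, 5) -> step(5, 1) -> step(1, 0) -> 1

Answer: 1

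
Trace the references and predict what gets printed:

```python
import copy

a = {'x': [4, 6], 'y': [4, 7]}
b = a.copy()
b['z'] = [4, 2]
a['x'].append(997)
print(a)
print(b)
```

Key concept: shallow copy of dict with mutable values.
Step by step:
`a = {'x': [4, 6], 'y': [4, 7]}` → a = {'x': [4, 6], 'y': [4, 7]}
`b = a.copy()` → b = {'x': [4, 6], 'y': [4, 7]}
`b['z'] = [4, 2]` → b = {'x': [4, 6], 'y': [4, 7], 'z': [4, 2]}
`a['x'].append(997)` → a = {'x': [4, 6, 997], 'y': [4, 7]}; b = {'x': [4, 6, 997], 'y': [4, 7], 'z': [4, 2]}
`print(a)` → prints {'x': [4, 6, 997], 'y': [4, 7]}
`print(b)` → prints {'x': [4, 6, 997], 'y': [4, 7], 'z': [4, 2]}

Answer:
{'x': [4, 6, 997], 'y': [4, 7]}
{'x': [4, 6, 997], 'y': [4, 7], 'z': [4, 2]}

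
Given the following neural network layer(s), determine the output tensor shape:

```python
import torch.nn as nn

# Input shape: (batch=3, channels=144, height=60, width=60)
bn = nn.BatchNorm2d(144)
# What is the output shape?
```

Input: (3, 144, 60, 60) -> Output: (3, 144, 60, 60)

Answer: (3, 144, 60, 60)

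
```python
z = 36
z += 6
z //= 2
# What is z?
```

Trace:
`z = 36` → z = 36
`z += 6` → z = 42
`z //= 2` → z = 21
So z = 21

Answer: 21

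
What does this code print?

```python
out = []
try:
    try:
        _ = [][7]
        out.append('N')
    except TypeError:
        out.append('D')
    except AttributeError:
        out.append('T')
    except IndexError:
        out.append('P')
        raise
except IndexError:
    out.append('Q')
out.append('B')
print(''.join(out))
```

Execution trace: 'P' (inner except IndexError) → 'Q' (outer except IndexError) → 'B' (after the try/except). Output: PQB

Answer: PQB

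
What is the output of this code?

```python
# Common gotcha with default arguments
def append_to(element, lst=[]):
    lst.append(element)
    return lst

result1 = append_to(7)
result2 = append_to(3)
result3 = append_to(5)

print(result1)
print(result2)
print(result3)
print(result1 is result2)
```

Key concept: mutable default argument gotcha.
Step by step:
`result1 = append_to(7)` → result1 = [7]
`result2 = append_to(3)` → result1 = [7, 3] (same object as result2); result2 = [7, 3] (same object as result1)
`result3 = append_to(5)` → result1 = [7, 3, 5] (same object as result2, result3); result2 = [7, 3, 5] (same object as result1, result3); result3 = [7, 3, 5] (same object as result1, result2)
`print(result1)` → prints [7, 3, 5]
`print(result2)` → prints [7, 3, 5]
`print(result3)` → prints [7, 3, 5]
`print(result1 is result2)` → prints True

Answer:
[7, 3, 5]
[7, 3, 5]
[7, 3, 5]
True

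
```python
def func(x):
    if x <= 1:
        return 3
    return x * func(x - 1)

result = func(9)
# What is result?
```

func(9) = 9 * 8 * 7 * 6 * 5 * 4 * 3 * 2 * 3 = 1088640

Answer: 1088640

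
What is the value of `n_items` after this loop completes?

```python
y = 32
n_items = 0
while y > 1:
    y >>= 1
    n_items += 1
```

Count right shifts until 1
`n_items` takes the values: 0 → 1 → 2 → 3 → 4 → 5

Answer: 5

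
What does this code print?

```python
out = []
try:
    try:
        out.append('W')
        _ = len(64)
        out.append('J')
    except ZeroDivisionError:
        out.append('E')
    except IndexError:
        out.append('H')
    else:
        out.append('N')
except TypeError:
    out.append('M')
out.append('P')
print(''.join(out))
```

Execution trace: 'W' (try body) → 'M' (outer except TypeError) → 'P' (after the try/except). Output: WMP

Answer: WMP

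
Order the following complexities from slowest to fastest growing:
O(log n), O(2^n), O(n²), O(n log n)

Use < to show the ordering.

Ordered by growth rate: O(log n) < O(n log n) < O(n²) < O(2^n)

Answer: O(log n) < O(n log n) < O(n²) < O(2^n)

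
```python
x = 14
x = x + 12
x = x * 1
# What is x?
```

Trace:
`x = 14` → x = 14
`x = x + 12` → x = 26
`x = x * 1` → x = 26
So x = 26

Answer: 26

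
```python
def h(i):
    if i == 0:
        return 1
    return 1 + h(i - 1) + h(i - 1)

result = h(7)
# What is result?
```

h(i) = 1 + 2·h(i-1), h(0)=1. Closed form: (1+1)·2^7 - 1 = 255.

Answer: 255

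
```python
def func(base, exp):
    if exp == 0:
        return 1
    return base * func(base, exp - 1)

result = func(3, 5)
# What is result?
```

func(3, 5) = 3 * 3 * 3 * 3 * 3 = 243

Answer: 243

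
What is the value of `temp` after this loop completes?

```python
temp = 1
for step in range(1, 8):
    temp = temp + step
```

Start at 1, add 1 through 7
`temp` takes the values: 1 → 2 → 4 → 7 → 11 → 16 → 22 → 29

Answer: 29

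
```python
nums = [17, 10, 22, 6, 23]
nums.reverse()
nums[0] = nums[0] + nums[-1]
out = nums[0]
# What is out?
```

Trace:
`nums = [17, 10, 22, 6, 23]` → nums = [17, 10, 22, 6, 23]
`nums.reverse()` → nums = [23, 6, 22, 10, 17]
`nums[0] = nums[0] + nums[-1]` → nums = [40, 6, 22, 10, 17]
`out = nums[0]` → out = 40
So out = 40

Answer: 40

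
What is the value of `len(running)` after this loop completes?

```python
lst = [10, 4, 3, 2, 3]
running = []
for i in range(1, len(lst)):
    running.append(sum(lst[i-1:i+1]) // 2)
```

Number of 2-element averages
`running` takes the values: [] → [7] → [7, 3] → [7, 3, 2] → [7, 3, 2, 2]
So `len(running)` = 4

Answer: 4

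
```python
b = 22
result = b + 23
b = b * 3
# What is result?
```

Trace:
`b = 22` → b = 22
`result = b + 23` → result = 45
`b = b * 3` → b = 66
So result = 45

Answer: 45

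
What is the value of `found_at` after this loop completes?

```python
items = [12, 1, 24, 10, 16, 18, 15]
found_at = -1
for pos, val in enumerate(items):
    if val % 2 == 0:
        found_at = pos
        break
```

First even number index in [12, 1, 24, 10, 16, 18, 15]
`found_at` takes the values: -1 → 0

Answer: 0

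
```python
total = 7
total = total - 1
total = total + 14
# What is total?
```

Trace:
`total = 7` → total = 7
`total = total - 1` → total = 6
`total = total + 14` → total = 20
So total = 20

Answer: 20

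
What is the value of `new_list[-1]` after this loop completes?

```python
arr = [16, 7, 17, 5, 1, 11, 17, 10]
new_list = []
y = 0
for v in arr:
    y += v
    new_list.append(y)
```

Cumulative sum ends at 84
`new_list` takes the values: [] → [16] → [16, 23] → [16, 23, 40] → [16, 23, 40, 45] → [16, 23, 40, 45, 46] → [16, 23, 40, 45, 46, 57] → [16, 23, 40, 45, 46, 57, 74] → [16, 23, 40, 45, 46, 57, 74, 84]
So `new_list[-1]` = 84

Answer: 84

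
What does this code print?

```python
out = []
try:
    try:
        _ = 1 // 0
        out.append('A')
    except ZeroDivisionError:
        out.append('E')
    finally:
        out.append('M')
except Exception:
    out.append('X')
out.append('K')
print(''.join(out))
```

Execution trace: 'E' (inner except ZeroDivisionError) → 'M' (inner finally) → 'K' (after the try/except). Output: EMK

Answer: EMK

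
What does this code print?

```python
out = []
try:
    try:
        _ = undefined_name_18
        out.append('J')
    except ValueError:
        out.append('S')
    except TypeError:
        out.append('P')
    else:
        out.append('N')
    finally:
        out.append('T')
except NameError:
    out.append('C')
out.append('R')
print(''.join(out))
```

Execution trace: 'T' (finally) → 'C' (outer except NameError) → 'R' (after the try/except). Output: TCR

Answer: TCR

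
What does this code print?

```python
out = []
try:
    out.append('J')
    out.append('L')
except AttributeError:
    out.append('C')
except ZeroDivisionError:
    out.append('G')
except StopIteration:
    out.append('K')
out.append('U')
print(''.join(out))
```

Execution trace: 'J' (try body) → 'L' (try body, no exception) → 'U' (after the try/except). Output: JLU

Answer: JLU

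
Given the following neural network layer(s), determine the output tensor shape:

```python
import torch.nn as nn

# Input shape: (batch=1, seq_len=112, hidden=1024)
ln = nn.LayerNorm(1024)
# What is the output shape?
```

Input: (1, 112, 1024) -> Output: (1, 112, 1024)

Answer: (1, 112, 1024)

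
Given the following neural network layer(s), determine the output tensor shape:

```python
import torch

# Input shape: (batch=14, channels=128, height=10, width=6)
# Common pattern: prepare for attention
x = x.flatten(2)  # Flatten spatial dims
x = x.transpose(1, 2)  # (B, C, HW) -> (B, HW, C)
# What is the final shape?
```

Input: (14, 128, 10, 6) -> after flatten(2): (14, 128, 60) -> Output: (14, 60, 128)

Answer: (14, 60, 128)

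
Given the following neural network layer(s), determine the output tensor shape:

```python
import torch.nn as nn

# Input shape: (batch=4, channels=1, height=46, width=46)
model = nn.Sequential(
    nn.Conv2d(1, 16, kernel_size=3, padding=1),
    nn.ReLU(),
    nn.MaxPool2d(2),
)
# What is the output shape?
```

Input: (4, 1, 46, 46) -> after Conv2d: (4, 16, 46, 46) -> after ReLU: (4, 16, 46, 46) -> Output: (4, 16, 23, 23)

Answer: (4, 16, 23, 23)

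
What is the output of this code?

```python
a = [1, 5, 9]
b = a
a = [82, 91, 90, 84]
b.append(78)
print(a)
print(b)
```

Key concept: rebinding vs mutation: a is rebound to a new list, b still points at the original.
Step by step:
`a = [1, 5, 9]` → a = [1, 5, 9]
`b = a` → b = [1, 5, 9] (same object as a)
`a = [82, 91, 90, 84]` → a = [82, 91, 90, 84]
`b.append(78)` → b = [1, 5, 9, 78]
`print(a)` → prints [82, 91, 90, 84]
`print(b)` → prints [1, 5, 9, 78]

Answer:
[82, 91, 90, 84]
[1, 5, 9, 78]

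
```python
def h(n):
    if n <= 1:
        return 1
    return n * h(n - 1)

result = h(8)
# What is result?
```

h(8) = 8 * 7 * 6 * 5 * 4 * 3 * 2 * 1 = 40320

Answer: 40320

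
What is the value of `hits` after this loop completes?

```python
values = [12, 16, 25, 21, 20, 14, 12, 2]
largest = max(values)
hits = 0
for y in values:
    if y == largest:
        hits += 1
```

Count of max value 25 in [12, 16, 25, 21, 20, 14, 12, 2]
`hits` takes the values: 0 → 1

Answer: 1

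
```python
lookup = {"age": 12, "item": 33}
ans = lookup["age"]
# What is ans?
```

Trace:
`lookup = {"age": 12, "item": 33}` → lookup = {'age': 12, 'item': 33}
`ans = lookup["age"]` → ans = 12
So ans = 12

Answer: 12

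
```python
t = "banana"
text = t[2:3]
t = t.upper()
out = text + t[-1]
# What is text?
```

Trace:
`t = "banana"` → t = 'banana'
`text = t[2:3]` → text = 'n'
`t = t.upper()` → t = 'BANANA'
`out = text + t[-1]` → out = 'nA'
So text = 'n'

Answer: 'n'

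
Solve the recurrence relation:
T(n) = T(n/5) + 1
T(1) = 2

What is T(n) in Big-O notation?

Each step divides n by 5 and adds 1. After log_5(n) steps we reach T(1)=2. So T(n) = 1·log_5(n) + 2 = O(log n).

Answer: O(log n)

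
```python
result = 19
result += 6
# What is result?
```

Trace:
`result = 19` → result = 19
`result += 6` → result = 25
So result = 25

Answer: 25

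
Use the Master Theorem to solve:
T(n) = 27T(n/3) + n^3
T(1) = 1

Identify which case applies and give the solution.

a=27, b=3, f(n)=n^3. log_3(27) = 3. Since c=3 = 3, Case 2 applies: T(n) = Θ(n^log_b(a) · log n) = O(n^3 log n).

Answer: O(n^3 log n) - Case 2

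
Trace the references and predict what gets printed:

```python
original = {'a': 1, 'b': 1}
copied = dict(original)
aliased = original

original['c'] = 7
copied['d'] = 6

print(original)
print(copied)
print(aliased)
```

Key concept: dict() creates copy, assignment creates alias.
Step by step:
`original = {'a': 1, 'b': 1}` → original = {'a': 1, 'b': 1}
`copied = dict(original)` → copied = {'a': 1, 'b': 1}
`aliased = original` → aliased = {'a': 1, 'b': 1} (same object as original)
`original['c'] = 7` → original = {'a': 1, 'b': 1, 'c': 7} (same object as aliased); aliased = {'a': 1, 'b': 1, 'c': 7} (same object as original)
`copied['d'] = 6` → copied = {'a': 1, 'b': 1, 'd': 6}
`print(original)` → prints {'a': 1, 'b': 1, 'c': 7}
`print(copied)` → prints {'a': 1, 'b': 1, 'd': 6}
`print(aliased)` → prints {'a': 1, 'b': 1, 'c': 7}

Answer:
{'a': 1, 'b': 1, 'c': 7}
{'a': 1, 'b': 1, 'd': 6}
{'a': 1, 'b': 1, 'c': 7}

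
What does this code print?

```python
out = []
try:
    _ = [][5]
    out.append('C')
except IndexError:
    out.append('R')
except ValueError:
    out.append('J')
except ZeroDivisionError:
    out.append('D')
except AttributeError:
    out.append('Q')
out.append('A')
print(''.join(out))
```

Execution trace: 'R' (except IndexError) → 'A' (after the try/except). Output: RA

Answer: RA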